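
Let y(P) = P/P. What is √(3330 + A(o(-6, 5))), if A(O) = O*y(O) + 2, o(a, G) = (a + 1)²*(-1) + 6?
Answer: √3313 ≈ 57.559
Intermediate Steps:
y(P) = 1
o(a, G) = 6 - (1 + a)² (o(a, G) = (1 + a)²*(-1) + 6 = -(1 + a)² + 6 = 6 - (1 + a)²)
A(O) = 2 + O (A(O) = O*1 + 2 = O + 2 = 2 + O)
√(3330 + A(o(-6, 5))) = √(3330 + (2 + (6 - (1 - 6)²))) = √(3330 + (2 + (6 - 1*(-5)²))) = √(3330 + (2 + (6 - 1*25))) = √(3330 + (2 + (6 - 25))) = √(3330 + (2 - 19)) = √(3330 - 17) = √3313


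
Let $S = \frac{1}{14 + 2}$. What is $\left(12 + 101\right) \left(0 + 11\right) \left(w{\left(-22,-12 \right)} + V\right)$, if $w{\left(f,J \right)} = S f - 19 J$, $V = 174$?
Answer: $\frac{3983815}{8} \approx 4.9798 \cdot 10^{5}$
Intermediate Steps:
$S = \frac{1}{16} \approx 0.0625$
$w{\left(f,J \right)} = - 19 J + \frac{f}{16}$ ($w{\left(f,J \right)} = \frac{f}{16} - 19 J = - 19 J + \frac{f}{16}$)
$\left(12 + 101\right) \left(0 + 11\right) \left(w{\left(-22,-12 \right)} + V\right) = \left(12 + 101\right) \left(0 + 11\right) \left(\left(\left(-19\right) \left(-12\right) + \frac{1}{16} \left(-22\right)\right) + 174\right) = 113 \cdot 11 \left(\left(228 - \frac{11}{8}\right) + 174\right) = 1243 \left(\frac{1813}{8} + 174\right) = 1243 \cdot \frac{3205}{8} = \frac{3983815}{8}$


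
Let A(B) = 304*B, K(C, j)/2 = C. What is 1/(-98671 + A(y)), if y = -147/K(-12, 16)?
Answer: -1/96809 ≈ -1.0330e-5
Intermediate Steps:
K(C, j) = 2*C
y = 49/8 (y = -147/(2*(-12)) = -147/(-24) = -147*(-1/24) = 49/8 ≈ 6.1250)
1/(-98671 + A(y)) = 1/(-98671 + 304*(49/8)) = 1/(-98671 + 1862) = 1/(-96809) = -1/96809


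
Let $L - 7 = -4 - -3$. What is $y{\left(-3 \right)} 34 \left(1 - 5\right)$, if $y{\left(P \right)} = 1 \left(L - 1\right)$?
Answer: $-680$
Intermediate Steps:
$L = 6$ ($L = 7 - 1 = 6$)
$y{\left(P \right)} = 5$ ($y{\left(P \right)} = 1 \left(6 - 1\right) = 1 \cdot 5 = 5$)
$y{\left(-3 \right)} 34 \left(1 - 5\right) = 5 \cdot 34 \left(1 - 5\right) = 170 \left(-4\right) = -680$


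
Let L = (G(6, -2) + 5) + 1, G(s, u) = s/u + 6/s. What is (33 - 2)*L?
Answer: 124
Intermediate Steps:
G(s, u) = 6/s + s/u
L = 4 (L = ((6/6 + 6/(-2)) + 5) + 1 = ((6*(1/6) + 6*(-1/2)) + 5) + 1 = ((1 - 3) + 5) + 1 = (-2 + 5) + 1 = 3 + 1 = 4)
(33 - 2)*L = (33 - 2)*4 = 31*4 = 124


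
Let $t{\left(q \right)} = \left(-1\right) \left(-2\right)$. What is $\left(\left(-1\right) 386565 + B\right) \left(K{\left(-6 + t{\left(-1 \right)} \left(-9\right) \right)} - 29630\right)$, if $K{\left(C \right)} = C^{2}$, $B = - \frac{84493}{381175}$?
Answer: $\frac{4281077798583872}{381175} \approx 1.1231 \cdot 10^{10}$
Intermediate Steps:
$t{\left(q \right)} = 2$
$B = - \frac{84493}{381175}$ ($B = \left(-84493\right) \frac{1}{381175} = - \frac{84493}{381175} \approx -0.22166$)
$\left(\left(-1\right) 386565 + B\right) \left(K{\left(-6 + t{\left(-1 \right)} \left(-9\right) \right)} - 29630\right) = \left(\left(-1\right) 386565 - \frac{84493}{381175}\right) \left(\left(-6 + 2 \left(-9\right)\right)^{2} - 29630\right) = \left(-386565 - \frac{84493}{381175}\right) \left(\left(-6 - 18\right)^{2} - 29630\right) = - \frac{147348998368 \left(\left(-24\right)^{2} - 29630\right)}{381175} = - \frac{147348998368 \left(576 - 29630\right)}{381175} = \left(- \frac{147348998368}{381175}\right) \left(-29054\right) = \frac{4281077798583872}{381175}$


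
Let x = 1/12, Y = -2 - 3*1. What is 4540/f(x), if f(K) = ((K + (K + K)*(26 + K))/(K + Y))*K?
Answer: -19285920/319 ≈ -60457.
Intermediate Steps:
Y = -5 (Y = -2 - 3 = -5)
x = 1/12 ≈ 0.083333
f(K) = K*(K + 2*K*(26 + K))/(-5 + K) (f(K) = ((K + (K + K)*(26 + K))/(K - 5))*K = ((K + (2*K)*(26 + K))/(-5 + K))*K = ((K + 2*K*(26 + K))/(-5 + K))*K = K*(K + 2*K*(26 + K))/(-5 + K))
4540/f(x) = 4540/(((1/12)**2*(53 + 2*(1/12))/(-5 + 1/12))) = 4540/(((53 + 1/6)/(144*(-59/12)))) = 4540/(((1/144)*(-12/59)*(319/6))) = 4540/(-319/4248) = 4540*(-4248/319) = -19285920/319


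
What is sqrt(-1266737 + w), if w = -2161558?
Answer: I*sqrt(3428295) ≈ 1851.6*I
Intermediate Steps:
sqrt(-1266737 + w) = sqrt(-1266737 - 2161558) = sqrt(-3428295) = I*sqrt(3428295)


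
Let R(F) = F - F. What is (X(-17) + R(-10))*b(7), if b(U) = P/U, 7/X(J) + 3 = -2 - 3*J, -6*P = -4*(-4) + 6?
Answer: -11/138 ≈ -0.079710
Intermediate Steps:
R(F) = 0
P = -11/3 (P = -(-4*(-4) + 6)/6 = -(16 + 6)/6 = -1/6*22 = -11/3 ≈ -3.6667)
X(J) = 7/(-5 - 3*J) (X(J) = 7/(-3 + (-2 - 3*J)) = 7/(-5 - 3*J))
b(U) = -11/(3*U)
(X(-17) + R(-10))*b(7) = (-7/(5 + 3*(-17)) + 0)*(-11/3/7) = (-7/(5 - 51) + 0)*(-11/3*1/7) = (-7/(-46) + 0)*(-11/21) = (-7*(-1/46) + 0)*(-11/21) = (7/46 + 0)*(-11/21) = (7/46)*(-11/21) = -11/138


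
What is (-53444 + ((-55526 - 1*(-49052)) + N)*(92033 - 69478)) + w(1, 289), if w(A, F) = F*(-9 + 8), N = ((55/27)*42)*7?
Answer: -1193101777/9 ≈ -1.3257e+8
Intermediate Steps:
N = 5390/9 (N = ((55*(1/27))*42)*7 = ((55/27)*42)*7 = (770/9)*7 = 5390/9 ≈ 598.89)
w(A, F) = -F (w(A, F) = F*(-1) = -F)
(-53444 + ((-55526 - 1*(-49052)) + N)*(92033 - 69478)) + w(1, 289) = (-53444 + ((-55526 - 1*(-49052)) + 5390/9)*(92033 - 69478)) - 1*289 = (-53444 + ((-55526 + 49052) + 5390/9)*22555) - 289 = (-53444 + (-6474 + 5390/9)*22555) - 289 = (-53444 - 52876/9*22555) - 289 = (-53444 - 1192618180/9) - 289 = -1193099176/9 - 289 = -1193101777/9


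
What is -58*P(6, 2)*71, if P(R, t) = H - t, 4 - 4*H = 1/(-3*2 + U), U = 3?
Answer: 22649/6 ≈ 3774.8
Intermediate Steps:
H = 13/12 (H = 1 - 1/(4*(-3*2 + 3)) = 1 - 1/(4*(-6 + 3)) = 1 - ¼/(-3) = 1 - ¼*(-⅓) = 1 + 1/12 = 13/12 ≈ 1.0833)
P(R, t) = 13/12 - t
-58*P(6, 2)*71 = -58*(13/12 - 1*2)*71 = -58*(13/12 - 2)*71 = -58*(-11/12)*71 = (319/6)*71 = 22649/6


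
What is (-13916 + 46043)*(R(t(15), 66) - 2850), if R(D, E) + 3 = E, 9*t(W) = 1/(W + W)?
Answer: -89537949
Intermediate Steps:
t(W) = 1/(18*W) (t(W) = 1/(9*(W + W)) = 1/(9*((2*W))) = (1/(2*W))/9 = 1/(18*W))
R(D, E) = -3 + E
(-13916 + 46043)*(R(t(15), 66) - 2850) = (-13916 + 46043)*((-3 + 66) - 2850) = 32127*(63 - 2850) = 32127*(-2787) = -89537949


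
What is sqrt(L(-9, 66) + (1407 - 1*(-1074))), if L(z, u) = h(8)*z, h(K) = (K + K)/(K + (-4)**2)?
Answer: 15*sqrt(11) ≈ 49.749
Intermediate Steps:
h(K) = 2*K/(16 + K) (h(K) = (2*K)/(K + 16) = (2*K)/(16 + K) = 2*K/(16 + K))
L(z, u) = 2*z/3 (L(z, u) = (2*8/(16 + 8))*z = (2*8/24)*z = (2*8*(1/24))*z = 2*z/3)
sqrt(L(-9, 66) + (1407 - 1*(-1074))) = sqrt((2/3)*(-9) + (1407 - 1*(-1074))) = sqrt(-6 + (1407 + 1074)) = sqrt(-6 + 2481) = sqrt(2475) = 15*sqrt(11)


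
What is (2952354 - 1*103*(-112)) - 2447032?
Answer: 516858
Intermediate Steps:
(2952354 - 1*103*(-112)) - 2447032 = (2952354 - 103*(-112)) - 2447032 = (2952354 + 11536) - 2447032 = 2963890 - 2447032 = 516858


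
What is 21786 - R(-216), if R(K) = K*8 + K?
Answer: 23730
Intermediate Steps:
R(K) = 9*K (R(K) = 8*K + K = 9*K)
21786 - R(-216) = 21786 - 9*(-216) = 21786 - 1*(-1944) = 21786 + 1944 = 23730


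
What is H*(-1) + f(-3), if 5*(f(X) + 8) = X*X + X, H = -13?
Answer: 31/5 ≈ 6.2000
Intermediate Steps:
f(X) = -8 + X/5 + X²/5 (f(X) = -8 + (X*X + X)/5 = -8 + (X² + X)/5 = -8 + (X + X²)/5 = -8 + (X/5 + X²/5) = -8 + X/5 + X²/5)
H*(-1) + f(-3) = -13*(-1) + (-8 + (⅕)*(-3) + (⅕)*(-3)²) = 13 + (-8 - ⅗ + (⅕)*9) = 13 + (-8 - ⅗ + 9/5) = 13 - 34/5 = 31/5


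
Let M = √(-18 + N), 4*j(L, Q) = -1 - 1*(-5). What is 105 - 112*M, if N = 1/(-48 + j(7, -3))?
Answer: 105 - 1232*I*√329/47 ≈ 105.0 - 475.46*I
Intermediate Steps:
j(L, Q) = 1 (j(L, Q) = (-1 - 1*(-5))/4 = (-1 + 5)/4 = (¼)*4 = 1)
N = -1/47 (N = 1/(-48 + 1) = 1/(-47) = -1/47 ≈ -0.021277)
M = 11*I*√329/47 (M = √(-18 - 1/47) = √(-847/47) = 11*I*√329/47 ≈ 4.2451*I)
105 - 112*M = 105 - 1232*I*√329/47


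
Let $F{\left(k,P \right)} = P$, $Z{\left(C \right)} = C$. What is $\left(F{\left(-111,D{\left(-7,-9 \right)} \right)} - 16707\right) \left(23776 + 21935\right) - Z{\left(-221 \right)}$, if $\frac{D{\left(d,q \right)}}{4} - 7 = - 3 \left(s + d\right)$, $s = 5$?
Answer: $-761316484$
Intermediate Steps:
$D{\left(d,q \right)} = -32 - 12 d$ ($D{\left(d,q \right)} = 28 + 4 \left(- 3 \left(5 + d\right)\right) = 28 + 4 \left(-15 - 3 d\right) = 28 - \left(60 + 12 d\right) = -32 - 12 d$)
$\left(F{\left(-111,D{\left(-7,-9 \right)} \right)} - 16707\right) \left(23776 + 21935\right) - Z{\left(-221 \right)} = \left(\left(-32 - -84\right) - 16707\right) \left(23776 + 21935\right) - -221 = \left(\left(-32 + 84\right) - 16707\right) 45711 + 221 = \left(52 - 16707\right) 45711 + 221 = \left(-16655\right) 45711 + 221 = -761316705 + 221 = -761316484$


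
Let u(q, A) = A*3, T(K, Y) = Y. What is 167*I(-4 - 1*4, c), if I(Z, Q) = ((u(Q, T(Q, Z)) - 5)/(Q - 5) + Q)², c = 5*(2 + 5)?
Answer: 174087647/900 ≈ 1.9343e+5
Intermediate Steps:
u(q, A) = 3*A
c = 35 (c = 5*7 = 35)
I(Z, Q) = (Q + (-5 + 3*Z)/(-5 + Q))² (I(Z, Q) = ((3*Z - 5)/(Q - 5) + Q)² = ((-5 + 3*Z)/(-5 + Q) + Q)² = (Q + (-5 + 3*Z)/(-5 + Q))²)
167*I(-4 - 1*4, c) = 167*((-5 + 35² - 5*35 + 3*(-4 - 1*4))²/(-5 + 35)²) = 167*((-5 + 1225 - 175 + 3*(-4 - 4))²/30²) = 167*((-5 + 1225 - 175 + 3*(-8))²/900) = 167*((-5 + 1225 - 175 - 24)²/900) = 167*((1/900)*1021²) = 167*((1/900)*1042441) = 167*(1042441/900) = 174087647/900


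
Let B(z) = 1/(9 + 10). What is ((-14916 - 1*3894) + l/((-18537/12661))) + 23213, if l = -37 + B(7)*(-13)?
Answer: 1559815085/352203 ≈ 4428.7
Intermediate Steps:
B(z) = 1/19
l = -716/19 (l = -37 + (1/19)*(-13) = -37 - 13/19 = -716/19 ≈ -37.684)
((-14916 - 1*3894) + l/((-18537/12661))) + 23213 = ((-14916 - 1*3894) - 716/(19*((-18537/12661)))) + 23213 = ((-14916 - 3894) - 716/(19*((-18537*1/12661)))) + 23213 = (-18810 - 716/(19*(-18537/12661))) + 23213 = (-18810 - 716/19*(-12661/18537)) + 23213 = (-18810 + 9065276/352203) + 23213 = -6615873154/352203 + 23213 = 1559815085/352203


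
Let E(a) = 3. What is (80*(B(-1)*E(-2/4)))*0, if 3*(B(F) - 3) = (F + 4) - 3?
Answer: 0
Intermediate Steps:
B(F) = 10/3 + F/3 (B(F) = 3 + ((F + 4) - 3)/3 = 3 + ((4 + F) - 3)/3 = 3 + (1 + F)/3 = 3 + (⅓ + F/3) = 10/3 + F/3)
(80*(B(-1)*E(-2/4)))*0 = (80*((10/3 + (⅓)*(-1))*3))*0 = (80*((10/3 - ⅓)*3))*0 = (80*(3*3))*0 = (80*9)*0 = 720*0 = 0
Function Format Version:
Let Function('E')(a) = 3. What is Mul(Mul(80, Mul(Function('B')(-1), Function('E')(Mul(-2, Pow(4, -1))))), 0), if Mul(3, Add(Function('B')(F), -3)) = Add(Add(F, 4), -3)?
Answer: 0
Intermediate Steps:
Function('B')(F) = Add(Rational(10, 3), Mul(Rational(1, 3), F)) (Function('B')(F) = Add(3, Mul(Rational(1, 3), Add(Add(F, 4), -3))) = Add(3, Mul(Rational(1, 3), Add(Add(4, F), -3))) = Add(3, Mul(Rational(1, 3), Add(1, F))) = Add(3, Add(Rational(1, 3), Mul(Rational(1, 3), F))) = Add(Rational(10, 3), Mul(Rational(1, 3), F)))
Mul(Mul(80, Mul(Function('B')(-1), Function('E')(Mul(-2, Pow(4, -1))))), 0) = Mul(Mul(80, Mul(Add(Rational(10, 3), Mul(Rational(1, 3), -1)), 3)), 0) = Mul(Mul(80, Mul(Add(Rational(10, 3), Rational(-1, 3)), 3)), 0) = Mul(Mul(80, Mul(3, 3)), 0) = Mul(Mul(80, 9), 0) = Mul(720, 0) = 0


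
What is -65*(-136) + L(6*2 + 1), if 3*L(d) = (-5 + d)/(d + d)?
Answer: 344764/39 ≈ 8840.1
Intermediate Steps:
L(d) = (-5 + d)/(6*d) (L(d) = ((-5 + d)/(d + d))/3 = ((-5 + d)/((2*d)))/3 = ((-5 + d)*(1/(2*d)))/3 = ((-5 + d)/(2*d))/3 = (-5 + d)/(6*d))
-65*(-136) + L(6*2 + 1) = -65*(-136) + (-5 + (6*2 + 1))/(6*(6*2 + 1)) = 8840 + (-5 + (12 + 1))/(6*(12 + 1)) = 8840 + (⅙)*(-5 + 13)/13 = 8840 + (⅙)*(1/13)*8 = 8840 + 4/39 = 344764/39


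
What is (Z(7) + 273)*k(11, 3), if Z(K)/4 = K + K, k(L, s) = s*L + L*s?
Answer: 21714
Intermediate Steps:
k(L, s) = 2*L*s (k(L, s) = L*s + L*s = 2*L*s)
Z(K) = 8*K (Z(K) = 4*(K + K) = 4*(2*K) = 8*K)
(Z(7) + 273)*k(11, 3) = (8*7 + 273)*(2*11*3) = (56 + 273)*66 = 329*66 = 21714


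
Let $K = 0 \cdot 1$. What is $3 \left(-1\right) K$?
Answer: $0$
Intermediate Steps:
$K = 0$
$3 \left(-1\right) K = 3 \left(-1\right) 0 = \left(-3\right) 0 = 0$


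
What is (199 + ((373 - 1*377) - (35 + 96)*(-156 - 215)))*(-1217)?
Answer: -59384732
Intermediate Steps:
(199 + ((373 - 1*377) - (35 + 96)*(-156 - 215)))*(-1217) = (199 + ((373 - 377) - 131*(-371)))*(-1217) = (199 + (-4 - 1*(-48601)))*(-1217) = (199 + (-4 + 48601))*(-1217) = (199 + 48597)*(-1217) = 48796*(-1217) = -59384732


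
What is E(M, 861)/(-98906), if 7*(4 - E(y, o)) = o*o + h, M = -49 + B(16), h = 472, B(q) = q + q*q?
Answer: 741765/692342 ≈ 1.0714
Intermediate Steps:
B(q) = q + q²
M = 223 (M = -49 + 16*(1 + 16) = -49 + 16*17 = -49 + 272 = 223)
E(y, o) = -444/7 - o²/7 (E(y, o) = 4 - (o*o + 472)/7 = 4 - (o² + 472)/7 = 4 - (472 + o²)/7 = 4 + (-472/7 - o²/7) = -444/7 - o²/7)
E(M, 861)/(-98906) = (-444/7 - ⅐*861²)/(-98906) = (-444/7 - ⅐*741321)*(-1/98906) = (-444/7 - 105903)*(-1/98906) = -741765/7*(-1/98906) = 741765/692342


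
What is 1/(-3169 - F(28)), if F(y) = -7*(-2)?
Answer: -1/3183 ≈ -0.00031417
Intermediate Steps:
F(y) = 14
1/(-3169 - F(28)) = 1/(-3169 - 1*14) = 1/(-3169 - 14) = 1/(-3183) = -1/3183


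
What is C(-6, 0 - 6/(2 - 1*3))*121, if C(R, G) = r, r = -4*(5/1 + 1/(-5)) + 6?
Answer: -7986/5 ≈ -1597.2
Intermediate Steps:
r = -66/5 (r = -4*(5*1 + 1*(-1/5)) + 6 = -4*(5 - 1/5) + 6 = -4*24/5 + 6 = -96/5 + 6 = -66/5 ≈ -13.200)
C(R, G) = -66/5
C(-6, 0 - 6/(2 - 1*3))*121 = -66/5*121 = -7986/5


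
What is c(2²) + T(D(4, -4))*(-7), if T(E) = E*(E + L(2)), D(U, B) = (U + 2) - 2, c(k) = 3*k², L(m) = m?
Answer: -120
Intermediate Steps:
D(U, B) = U (D(U, B) = (2 + U) - 2 = U)
T(E) = E*(2 + E) (T(E) = E*(E + 2) = E*(2 + E))
c(2²) + T(D(4, -4))*(-7) = 3*(2²)² + (4*(2 + 4))*(-7) = 3*4² + (4*6)*(-7) = 3*16 + 24*(-7) = 48 - 168 = -120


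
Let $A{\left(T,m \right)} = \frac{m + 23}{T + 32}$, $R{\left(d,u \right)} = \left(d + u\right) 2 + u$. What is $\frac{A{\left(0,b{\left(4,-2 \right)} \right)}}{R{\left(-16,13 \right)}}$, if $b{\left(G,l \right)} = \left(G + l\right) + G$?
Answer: $\frac{29}{224} \approx 0.12946$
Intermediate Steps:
$R{\left(d,u \right)} = 2 d + 3 u$ ($R{\left(d,u \right)} = \left(2 d + 2 u\right) + u = 2 d + 3 u$)
$b{\left(G,l \right)} = l + 2 G$
$A{\left(T,m \right)} = \frac{23 + m}{32 + T}$
$\frac{A{\left(0,b{\left(4,-2 \right)} \right)}}{R{\left(-16,13 \right)}} = \frac{\frac{1}{32 + 0} \left(23 + \left(-2 + 2 \cdot 4\right)\right)}{2 \left(-16\right) + 3 \cdot 13} = \frac{\frac{1}{32} \left(23 + \left(-2 + 8\right)\right)}{-32 + 39} = \frac{\frac{1}{32} \left(23 + 6\right)}{7} = \frac{1}{32} \cdot 29 \cdot \frac{1}{7} = \frac{29}{32} \cdot \frac{1}{7} = \frac{29}{224}$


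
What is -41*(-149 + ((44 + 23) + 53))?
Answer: 1189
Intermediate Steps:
-41*(-149 + ((44 + 23) + 53)) = -41*(-149 + (67 + 53)) = -41*(-149 + 120) = -41*(-29) = 1189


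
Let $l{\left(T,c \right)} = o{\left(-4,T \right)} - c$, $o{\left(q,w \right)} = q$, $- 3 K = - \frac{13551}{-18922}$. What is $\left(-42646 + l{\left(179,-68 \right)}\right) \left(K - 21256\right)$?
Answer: $\frac{8563464798759}{9461} \approx 9.0513 \cdot 10^{8}$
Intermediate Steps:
$K = - \frac{4517}{18922}$ ($K = - \frac{\left(-13551\right) \frac{1}{-18922}}{3} = - \frac{\left(-13551\right) \left(- \frac{1}{18922}\right)}{3} = \left(- \frac{1}{3}\right) \frac{13551}{18922} = - \frac{4517}{18922} \approx -0.23872$)
$l{\left(T,c \right)} = -4 - c$
$\left(-42646 + l{\left(179,-68 \right)}\right) \left(K - 21256\right) = \left(-42646 - -64\right) \left(- \frac{4517}{18922} - 21256\right) = \left(-42646 + \left(-4 + 68\right)\right) \left(- \frac{402210549}{18922}\right) = \left(-42646 + 64\right) \left(- \frac{402210549}{18922}\right) = \left(-42582\right) \left(- \frac{402210549}{18922}\right) = \frac{8563464798759}{9461}$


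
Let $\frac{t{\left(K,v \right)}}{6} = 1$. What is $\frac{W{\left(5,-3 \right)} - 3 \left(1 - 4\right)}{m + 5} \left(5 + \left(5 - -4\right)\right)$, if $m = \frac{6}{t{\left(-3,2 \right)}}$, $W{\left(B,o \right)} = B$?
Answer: $\frac{98}{3} \approx 32.667$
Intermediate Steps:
$t{\left(K,v \right)} = 6$ ($t{\left(K,v \right)} = 6 \cdot 1 = 6$)
$m = 1$ ($m = \frac{6}{6} = 6 \cdot \frac{1}{6} = 1$)
$\frac{W{\left(5,-3 \right)} - 3 \left(1 - 4\right)}{m + 5} \left(5 + \left(5 - -4\right)\right) = \frac{5 - 3 \left(1 - 4\right)}{1 + 5} \left(5 + \left(5 - -4\right)\right) = \frac{5 - -9}{6} \left(5 + \left(5 + 4\right)\right) = \left(5 + 9\right) \frac{1}{6} \left(5 + 9\right) = 14 \cdot \frac{1}{6} \cdot 14 = \frac{7}{3} \cdot 14 = \frac{98}{3}$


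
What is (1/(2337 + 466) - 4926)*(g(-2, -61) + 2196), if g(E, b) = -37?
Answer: -29810558743/2803 ≈ -1.0635e+7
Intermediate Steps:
(1/(2337 + 466) - 4926)*(g(-2, -61) + 2196) = (1/(2337 + 466) - 4926)*(-37 + 2196) = (1/2803 - 4926)*2159 = -13807577/2803*2159 = -29810558743/2803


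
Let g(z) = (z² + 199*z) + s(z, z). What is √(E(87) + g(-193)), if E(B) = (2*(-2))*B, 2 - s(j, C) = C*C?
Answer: I*√38753 ≈ 196.86*I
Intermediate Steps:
s(j, C) = 2 - C² (s(j, C) = 2 - C*C = 2 - C²)
E(B) = -4*B
g(z) = 2 + 199*z (g(z) = (z² + 199*z) + (2 - z²) = 2 + 199*z)
√(E(87) + g(-193)) = √(-4*87 + (2 + 199*(-193))) = √(-348 + (2 - 38407)) = √(-348 - 38405) = √(-38753) = I*√38753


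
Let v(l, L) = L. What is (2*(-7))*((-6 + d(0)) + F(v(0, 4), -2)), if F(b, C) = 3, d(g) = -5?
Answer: 112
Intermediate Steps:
(2*(-7))*((-6 + d(0)) + F(v(0, 4), -2)) = (2*(-7))*((-6 - 5) + 3) = -14*(-11 + 3) = -14*(-8) = 112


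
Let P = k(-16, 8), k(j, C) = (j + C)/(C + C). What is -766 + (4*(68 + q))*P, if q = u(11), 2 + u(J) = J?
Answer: -920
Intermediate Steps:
u(J) = -2 + J
q = 9 (q = -2 + 11 = 9)
k(j, C) = (C + j)/(2*C) (k(j, C) = (C + j)/((2*C)) = (C + j)*(1/(2*C)) = (C + j)/(2*C))
P = -½ (P = (½)*(8 - 16)/8 = (½)*(⅛)*(-8) = -½ ≈ -0.50000)
-766 + (4*(68 + q))*P = -766 + (4*(68 + 9))*(-½) = -766 + (4*77)*(-½) = -766 + 308*(-½) = -766 - 154 = -920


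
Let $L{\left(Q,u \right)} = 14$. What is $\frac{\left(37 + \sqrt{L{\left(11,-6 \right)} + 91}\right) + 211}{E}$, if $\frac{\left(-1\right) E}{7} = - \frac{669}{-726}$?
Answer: $- \frac{60016}{1561} - \frac{242 \sqrt{105}}{1561} \approx -40.036$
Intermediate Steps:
$E = - \frac{1561}{242}$ ($E = - 7 \left(- \frac{669}{-726}\right) = - 7 \left(\left(-669\right) \left(- \frac{1}{726}\right)\right) = \left(-7\right) \frac{223}{242} = - \frac{1561}{242} \approx -6.4504$)
$\frac{\left(37 + \sqrt{L{\left(11,-6 \right)} + 91}\right) + 211}{E} = \frac{\left(37 + \sqrt{14 + 91}\right) + 211}{- \frac{1561}{242}} = \left(\left(37 + \sqrt{105}\right) + 211\right) \left(- \frac{242}{1561}\right) = \left(248 + \sqrt{105}\right) \left(- \frac{242}{1561}\right) = - \frac{60016}{1561} - \frac{242 \sqrt{105}}{1561}$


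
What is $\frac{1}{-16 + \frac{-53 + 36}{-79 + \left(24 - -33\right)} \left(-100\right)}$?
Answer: $- \frac{11}{1026} \approx -0.010721$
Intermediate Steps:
$\frac{1}{-16 + \frac{-53 + 36}{-79 + \left(24 - -33\right)} \left(-100\right)} = \frac{1}{-16 + - \frac{17}{-79 + \left(24 + 33\right)} \left(-100\right)} = \frac{1}{-16 + - \frac{17}{-79 + 57} \left(-100\right)} = \frac{1}{-16 + - \frac{17}{-22} \left(-100\right)} = \frac{1}{-16 + \left(-17\right) \left(- \frac{1}{22}\right) \left(-100\right)} = \frac{1}{-16 + \frac{17}{22} \left(-100\right)} = \frac{1}{-16 - \frac{850}{11}} = \frac{1}{- \frac{1026}{11}} = - \frac{11}{1026}$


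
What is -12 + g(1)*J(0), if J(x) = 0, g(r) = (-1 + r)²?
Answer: -12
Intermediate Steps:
-12 + g(1)*J(0) = -12 + (-1 + 1)²*0 = -12 + 0²*0 = -12 + 0*0 = -12 + 0 = -12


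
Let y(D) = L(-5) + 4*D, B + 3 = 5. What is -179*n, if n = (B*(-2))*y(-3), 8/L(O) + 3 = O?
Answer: -9308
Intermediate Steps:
B = 2 (B = -3 + 5 = 2)
L(O) = 8/(-3 + O)
y(D) = -1 + 4*D (y(D) = 8/(-3 - 5) + 4*D = 8/(-8) + 4*D = 8*(-⅛) + 4*D = -1 + 4*D)
n = 52 (n = (2*(-2))*(-1 + 4*(-3)) = -4*(-1 - 12) = -4*(-13) = 52)
-179*n = -179*52 = -9308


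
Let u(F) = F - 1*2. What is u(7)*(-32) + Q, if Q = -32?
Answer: -192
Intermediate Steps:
u(F) = -2 + F (u(F) = F - 2 = -2 + F)
u(7)*(-32) + Q = (-2 + 7)*(-32) - 32 = 5*(-32) - 32 = -160 - 32 = -192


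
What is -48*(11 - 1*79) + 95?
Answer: 3359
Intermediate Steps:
-48*(11 - 1*79) + 95 = -48*(11 - 79) + 95 = -48*(-68) + 95 = 3264 + 95 = 3359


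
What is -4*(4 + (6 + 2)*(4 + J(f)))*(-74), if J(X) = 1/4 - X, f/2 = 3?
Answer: -2960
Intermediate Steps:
f = 6 (f = 2*3 = 6)
J(X) = ¼ - X
-4*(4 + (6 + 2)*(4 + J(f)))*(-74) = -4*(4 + (6 + 2)*(4 + (¼ - 1*6)))*(-74) = -4*(4 + 8*(4 + (¼ - 6)))*(-74) = -4*(4 + 8*(4 - 23/4))*(-74) = -4*(4 + 8*(-7/4))*(-74) = -4*(4 - 14)*(-74) = -4*(-10)*(-74) = 40*(-74) = -2960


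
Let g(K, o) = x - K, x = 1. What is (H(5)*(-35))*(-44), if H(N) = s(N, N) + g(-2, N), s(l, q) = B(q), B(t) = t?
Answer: 12320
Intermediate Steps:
s(l, q) = q
g(K, o) = 1 - K
H(N) = 3 + N (H(N) = N + (1 - 1*(-2)) = N + (1 + 2) = N + 3 = 3 + N)
(H(5)*(-35))*(-44) = ((3 + 5)*(-35))*(-44) = (8*(-35))*(-44) = -280*(-44) = 12320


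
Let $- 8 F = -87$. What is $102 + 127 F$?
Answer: $\frac{11865}{8} \approx 1483.1$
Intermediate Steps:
$F = \frac{87}{8}$ ($F = \left(- \frac{1}{8}\right) \left(-87\right) = \frac{87}{8} \approx 10.875$)
$102 + 127 F = 102 + 127 \cdot \frac{87}{8} = 102 + \frac{11049}{8} = \frac{11865}{8}$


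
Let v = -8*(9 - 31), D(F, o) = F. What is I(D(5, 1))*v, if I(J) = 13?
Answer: 2288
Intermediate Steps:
v = 176 (v = -8*(-22) = 176)
I(D(5, 1))*v = 13*176 = 2288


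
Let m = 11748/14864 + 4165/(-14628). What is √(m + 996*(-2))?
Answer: 17*I*√79535787805065/3397353 ≈ 44.626*I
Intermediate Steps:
m = 1717831/3397353 (m = 11748*(1/14864) + 4165*(-1/14628) = 2937/3716 - 4165/14628 = 1717831/3397353 ≈ 0.50564)
√(m + 996*(-2)) = √(1717831/3397353 + 996*(-2)) = √(1717831/3397353 - 1992) = √(-6765809345/3397353) = 17*I*√79535787805065/3397353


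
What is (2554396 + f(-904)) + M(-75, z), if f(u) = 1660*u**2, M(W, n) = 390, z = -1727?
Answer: 1359133346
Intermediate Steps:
(2554396 + f(-904)) + M(-75, z) = (2554396 + 1660*(-904)**2) + 390 = (2554396 + 1660*817216) + 390 = (2554396 + 1356578560) + 390 = 1359132956 + 390 = 1359133346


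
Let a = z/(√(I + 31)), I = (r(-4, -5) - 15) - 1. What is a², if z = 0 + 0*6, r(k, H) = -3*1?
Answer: 0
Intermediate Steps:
r(k, H) = -3
I = -19 (I = (-3 - 15) - 1 = -18 - 1 = -19)
z = 0 (z = 0 + 0 = 0)
a = 0 (a = 0/(√(-19 + 31)) = 0/(√12) = 0/((2*√3)) = 0*(√3/6) = 0)
a² = 0² = 0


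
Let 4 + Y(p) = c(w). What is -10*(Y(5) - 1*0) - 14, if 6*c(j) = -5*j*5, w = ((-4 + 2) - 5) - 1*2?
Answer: -349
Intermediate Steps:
w = -9 (w = (-2 - 5) - 2 = -7 - 2 = -9)
c(j) = -25*j/6 (c(j) = (-5*j*5)/6 = (-25*j)/6 = -25*j/6)
Y(p) = 67/2 (Y(p) = -4 - 25/6*(-9) = -4 + 75/2 = 67/2)
-10*(Y(5) - 1*0) - 14 = -10*(67/2 - 1*0) - 14 = -10*(67/2 + 0) - 14 = -10*67/2 - 14 = -335 - 14 = -349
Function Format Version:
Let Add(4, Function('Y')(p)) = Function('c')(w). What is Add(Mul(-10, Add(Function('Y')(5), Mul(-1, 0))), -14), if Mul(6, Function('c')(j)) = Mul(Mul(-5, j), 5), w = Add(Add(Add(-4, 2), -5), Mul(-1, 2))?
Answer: -349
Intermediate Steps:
w = -9 (w = Add(Add(-2, -5), -2) = Add(-7, -2) = -9)
Function('c')(j) = Mul(Rational(-25, 6), j) (Function('c')(j) = Mul(Rational(1, 6), Mul(Mul(-5, j), 5)) = Mul(Rational(1, 6), Mul(-25, j)) = Mul(Rational(-25, 6), j))
Function('Y')(p) = Rational(67, 2) (Function('Y')(p) = Add(-4, Mul(Rational(-25, 6), -9)) = Add(-4, Rational(75, 2)) = Rational(67, 2))
Add(Mul(-10, Add(Function('Y')(5), Mul(-1, 0))), -14) = Add(Mul(-10, Add(Rational(67, 2), Mul(-1, 0))), -14) = Add(Mul(-10, Add(Rational(67, 2), 0)), -14) = Add(Mul(-10, Rational(67, 2)), -14) = Add(-335, -14) = -349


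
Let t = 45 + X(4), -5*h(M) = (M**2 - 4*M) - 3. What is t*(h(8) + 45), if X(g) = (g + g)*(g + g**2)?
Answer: 8036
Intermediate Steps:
h(M) = 3/5 - M**2/5 + 4*M/5 (h(M) = -((M**2 - 4*M) - 3)/5 = -(-3 + M**2 - 4*M)/5 = 3/5 - M**2/5 + 4*M/5)
X(g) = 2*g*(g + g**2) (X(g) = (2*g)*(g + g**2) = 2*g*(g + g**2))
t = 205 (t = 45 + 2*4**2*(1 + 4) = 45 + 2*16*5 = 45 + 160 = 205)
t*(h(8) + 45) = 205*((3/5 - 1/5*8**2 + (4/5)*8) + 45) = 205*((3/5 - 1/5*64 + 32/5) + 45) = 205*((3/5 - 64/5 + 32/5) + 45) = 205*(-29/5 + 45) = 205*(196/5) = 8036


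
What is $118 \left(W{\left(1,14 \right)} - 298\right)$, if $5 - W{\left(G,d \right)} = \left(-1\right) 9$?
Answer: $-33512$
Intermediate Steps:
$W{\left(G,d \right)} = 14$ ($W{\left(G,d \right)} = 5 - \left(-1\right) 9 = 5 - -9 = 5 + 9 = 14$)
$118 \left(W{\left(1,14 \right)} - 298\right) = 118 \left(14 - 298\right) = 118 \left(-284\right) = -33512$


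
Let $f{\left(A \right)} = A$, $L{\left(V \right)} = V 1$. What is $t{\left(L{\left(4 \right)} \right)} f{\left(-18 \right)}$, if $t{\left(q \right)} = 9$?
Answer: $-162$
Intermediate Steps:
$L{\left(V \right)} = V$
$t{\left(L{\left(4 \right)} \right)} f{\left(-18 \right)} = 9 \left(-18\right) = -162$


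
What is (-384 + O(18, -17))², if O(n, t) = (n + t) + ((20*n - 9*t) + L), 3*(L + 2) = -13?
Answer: 137641/9 ≈ 15293.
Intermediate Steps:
L = -19/3 (L = -2 + (⅓)*(-13) = -2 - 13/3 = -19/3 ≈ -6.3333)
O(n, t) = -19/3 - 8*t + 21*n (O(n, t) = (n + t) + ((20*n - 9*t) - 19/3) = (n + t) + ((-9*t + 20*n) - 19/3) = (n + t) + (-19/3 - 9*t + 20*n) = -19/3 - 8*t + 21*n)
(-384 + O(18, -17))² = (-384 + (-19/3 - 8*(-17) + 21*18))² = (-384 + (-19/3 + 136 + 378))² = (-384 + 1523/3)² = (371/3)² = 137641/9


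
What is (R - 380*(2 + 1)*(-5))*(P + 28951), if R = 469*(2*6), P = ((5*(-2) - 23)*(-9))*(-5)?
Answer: 311134848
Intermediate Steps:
P = -1485 (P = ((-10 - 23)*(-9))*(-5) = -33*(-9)*(-5) = 297*(-5) = -1485)
R = 5628 (R = 469*12 = 5628)
(R - 380*(2 + 1)*(-5))*(P + 28951) = (5628 - 380*(2 + 1)*(-5))*(-1485 + 28951) = (5628 - 1140*(-5))*27466 = (5628 - 380*(-15))*27466 = (5628 + 5700)*27466 = 11328*27466 = 311134848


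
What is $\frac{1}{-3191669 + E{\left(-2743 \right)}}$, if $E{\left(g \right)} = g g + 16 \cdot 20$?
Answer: $\frac{1}{4332700} \approx 2.308 \cdot 10^{-7}$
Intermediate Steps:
$E{\left(g \right)} = 320 + g^{2}$ ($E{\left(g \right)} = g^{2} + 320 = 320 + g^{2}$)
$\frac{1}{-3191669 + E{\left(-2743 \right)}} = \frac{1}{-3191669 + \left(320 + \left(-2743\right)^{2}\right)} = \frac{1}{-3191669 + \left(320 + 7524049\right)} = \frac{1}{-3191669 + 7524369} = \frac{1}{4332700}$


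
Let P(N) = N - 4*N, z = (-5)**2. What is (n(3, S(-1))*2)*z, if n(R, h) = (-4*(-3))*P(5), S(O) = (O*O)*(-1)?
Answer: -9000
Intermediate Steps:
S(O) = -O**2 (S(O) = O**2*(-1) = -O**2)
z = 25
P(N) = -3*N
n(R, h) = -180 (n(R, h) = (-4*(-3))*(-3*5) = 12*(-15) = -180)
(n(3, S(-1))*2)*z = -180*2*25 = -360*25 = -9000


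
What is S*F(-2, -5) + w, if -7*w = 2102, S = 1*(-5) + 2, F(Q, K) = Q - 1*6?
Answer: -1934/7 ≈ -276.29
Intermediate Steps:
F(Q, K) = -6 + Q (F(Q, K) = Q - 6 = -6 + Q)
S = -3 (S = -5 + 2 = -3)
w = -2102/7 (w = -1/7*2102 = -2102/7 ≈ -300.29)
S*F(-2, -5) + w = -3*(-6 - 2) - 2102/7 = -3*(-8) - 2102/7 = 24 - 2102/7 = -1934/7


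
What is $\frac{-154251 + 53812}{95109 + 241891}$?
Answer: $- \frac{100439}{337000} \approx -0.29804$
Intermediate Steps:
$\frac{-154251 + 53812}{95109 + 241891} = - \frac{100439}{337000}$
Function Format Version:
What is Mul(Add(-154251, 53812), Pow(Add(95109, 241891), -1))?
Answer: Rational(-100439, 337000) ≈ -0.29804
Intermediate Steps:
Mul(Add(-154251, 53812), Pow(Add(95109, 241891), -1)) = Mul(-100439, Pow(337000, -1)) = Mul(-100439, Rational(1, 337000)) = Rational(-100439, 337000)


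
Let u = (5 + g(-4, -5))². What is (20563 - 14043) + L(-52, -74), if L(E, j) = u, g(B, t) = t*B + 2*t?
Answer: 6745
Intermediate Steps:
g(B, t) = 2*t + B*t (g(B, t) = B*t + 2*t = 2*t + B*t)
u = 225 (u = (5 - 5*(2 - 4))² = (5 - 5*(-2))² = (5 + 10)² = 15² = 225)
L(E, j) = 225
(20563 - 14043) + L(-52, -74) = (20563 - 14043) + 225 = 6520 + 225 = 6745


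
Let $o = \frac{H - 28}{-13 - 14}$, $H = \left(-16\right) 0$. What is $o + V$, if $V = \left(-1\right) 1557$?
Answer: $- \frac{42011}{27} \approx -1556.0$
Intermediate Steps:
$V = -1557$
$H = 0$
$o = \frac{28}{27}$ ($o = \frac{0 - 28}{-13 - 14} = \frac{0 - 28}{-27} = \left(- \frac{1}{27}\right) \left(-28\right) = \frac{28}{27} \approx 1.037$)
$o + V = \frac{28}{27} - 1557 = - \frac{42011}{27}$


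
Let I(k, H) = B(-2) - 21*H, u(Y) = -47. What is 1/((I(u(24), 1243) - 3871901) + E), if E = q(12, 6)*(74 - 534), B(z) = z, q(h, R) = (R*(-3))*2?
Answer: -1/3881446 ≈ -2.5764e-7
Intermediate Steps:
q(h, R) = -6*R (q(h, R) = -3*R*2 = -6*R)
I(k, H) = -2 - 21*H
E = 16560 (E = (-6*6)*(74 - 534) = -36*(-460) = 16560)
1/((I(u(24), 1243) - 3871901) + E) = 1/(((-2 - 21*1243) - 3871901) + 16560) = 1/(((-2 - 26103) - 3871901) + 16560) = 1/((-26105 - 3871901) + 16560) = 1/(-3898006 + 16560) = 1/(-3881446) = -1/3881446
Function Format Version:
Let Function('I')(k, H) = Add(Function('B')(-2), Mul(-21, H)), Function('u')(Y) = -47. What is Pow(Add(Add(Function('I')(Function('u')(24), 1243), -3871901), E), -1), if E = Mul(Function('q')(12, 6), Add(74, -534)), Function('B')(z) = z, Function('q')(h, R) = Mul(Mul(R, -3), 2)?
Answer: Rational(-1, 3881446) ≈ -2.5764e-7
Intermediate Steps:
Function('q')(h, R) = Mul(-6, R) (Function('q')(h, R) = Mul(Mul(-3, R), 2) = Mul(-6, R))
Function('I')(k, H) = Add(-2, Mul(-21, H))
E = 16560 (E = Mul(Mul(-6, 6), Add(74, -534)) = Mul(-36, -460) = 16560)
Pow(Add(Add(Function('I')(Function('u')(24), 1243), -3871901), E), -1) = Pow(Add(Add(Add(-2, Mul(-21, 1243)), -3871901), 16560), -1) = Pow(Add(Add(Add(-2, -26103), -3871901), 16560), -1) = Pow(Add(Add(-26105, -3871901), 16560), -1) = Pow(Add(-3898006, 16560), -1) = Pow(-3881446, -1) = Rational(-1, 3881446)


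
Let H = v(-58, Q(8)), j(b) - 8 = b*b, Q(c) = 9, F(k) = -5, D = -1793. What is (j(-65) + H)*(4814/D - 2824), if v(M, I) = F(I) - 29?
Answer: -21281564954/1793 ≈ -1.1869e+7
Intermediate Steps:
v(M, I) = -34 (v(M, I) = -5 - 29 = -34)
j(b) = 8 + b² (j(b) = 8 + b*b = 8 + b²)
H = -34
(j(-65) + H)*(4814/D - 2824) = ((8 + (-65)²) - 34)*(4814/(-1793) - 2824) = ((8 + 4225) - 34)*(4814*(-1/1793) - 2824) = (4233 - 34)*(-4814/1793 - 2824) = 4199*(-5068246/1793) = -21281564954/1793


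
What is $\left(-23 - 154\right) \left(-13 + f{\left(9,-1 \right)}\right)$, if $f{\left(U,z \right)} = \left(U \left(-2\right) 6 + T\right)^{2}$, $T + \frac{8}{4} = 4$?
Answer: $-1986471$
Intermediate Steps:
$T = 2$ ($T = -2 + 4 = 2$)
$f{\left(U,z \right)} = \left(2 - 12 U\right)^{2}$ ($f{\left(U,z \right)} = \left(U \left(-2\right) 6 + 2\right)^{2} = \left(- 2 U 6 + 2\right)^{2} = \left(- 12 U + 2\right)^{2} = \left(2 - 12 U\right)^{2}$)
$\left(-23 - 154\right) \left(-13 + f{\left(9,-1 \right)}\right) = \left(-23 - 154\right) \left(-13 + 4 \left(-1 + 6 \cdot 9\right)^{2}\right) = - 177 \left(-13 + 4 \left(-1 + 54\right)^{2}\right) = - 177 \left(-13 + 4 \cdot 53^{2}\right) = - 177 \left(-13 + 4 \cdot 2809\right) = - 177 \left(-13 + 11236\right) = \left(-177\right) 11223 = -1986471$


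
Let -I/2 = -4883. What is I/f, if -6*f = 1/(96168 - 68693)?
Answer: -1609925100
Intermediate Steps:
I = 9766 (I = -2*(-4883) = 9766)
f = -1/164850 (f = -1/(6*(96168 - 68693)) = -1/6/27475 = -1/6*1/27475 = -1/164850 ≈ -6.0661e-6)
I/f = 9766/(-1/164850) = 9766*(-164850) = -1609925100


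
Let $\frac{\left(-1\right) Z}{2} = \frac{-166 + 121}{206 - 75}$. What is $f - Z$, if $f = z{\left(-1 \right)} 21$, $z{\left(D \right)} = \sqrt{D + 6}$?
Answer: $- \frac{90}{131} + 21 \sqrt{5} \approx 46.27$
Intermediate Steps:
$Z = \frac{90}{131}$ ($Z = - 2 \frac{-166 + 121}{206 - 75} = - 2 \left(- \frac{45}{131}\right) = - 2 \left(\left(-45\right) \frac{1}{131}\right) = \left(-2\right) \left(- \frac{45}{131}\right) = \frac{90}{131} \approx 0.68702$)
$z{\left(D \right)} = \sqrt{6 + D}$
$f = 21 \sqrt{5}$ ($f = \sqrt{6 - 1} \cdot 21 = \sqrt{5} \cdot 21 = 21 \sqrt{5} \approx 46.957$)
$f - Z = 21 \sqrt{5} - \frac{90}{131} = - \frac{90}{131} + 21 \sqrt{5}$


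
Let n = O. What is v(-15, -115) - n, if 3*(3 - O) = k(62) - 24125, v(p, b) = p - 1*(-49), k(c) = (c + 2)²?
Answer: -19936/3 ≈ -6645.3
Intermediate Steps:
k(c) = (2 + c)²
v(p, b) = 49 + p (v(p, b) = p + 49 = 49 + p)
O = 20038/3 (O = 3 - ((2 + 62)² - 24125)/3 = 3 - (64² - 24125)/3 = 3 - (4096 - 24125)/3 = 3 - ⅓*(-20029) = 3 + 20029/3 = 20038/3 ≈ 6679.3)
n = 20038/3 ≈ 6679.3
v(-15, -115) - n = (49 - 15) - 1*20038/3 = 34 - 20038/3 = -19936/3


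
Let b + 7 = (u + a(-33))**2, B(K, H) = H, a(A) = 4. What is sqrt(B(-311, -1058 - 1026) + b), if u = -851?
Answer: sqrt(715318) ≈ 845.76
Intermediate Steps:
b = 717402 (b = -7 + (-851 + 4)**2 = -7 + (-847)**2 = -7 + 717409 = 717402)
sqrt(B(-311, -1058 - 1026) + b) = sqrt((-1058 - 1026) + 717402) = sqrt(-2084 + 717402) = sqrt(715318)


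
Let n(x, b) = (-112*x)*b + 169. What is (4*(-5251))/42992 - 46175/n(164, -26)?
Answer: -3004885887/5134717276 ≈ -0.58521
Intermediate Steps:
n(x, b) = 169 - 112*b*x (n(x, b) = -112*b*x + 169 = 169 - 112*b*x)
(4*(-5251))/42992 - 46175/n(164, -26) = (4*(-5251))/42992 - 46175/(169 - 112*(-26)*164) = -21004*1/42992 - 46175/(169 + 477568) = -5251/10748 - 46175/477737 = -3004885887/5134717276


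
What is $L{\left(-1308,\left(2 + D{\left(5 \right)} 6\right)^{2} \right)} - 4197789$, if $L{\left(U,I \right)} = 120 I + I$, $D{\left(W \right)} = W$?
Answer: $-4073885$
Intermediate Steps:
$L{\left(U,I \right)} = 121 I$
$L{\left(-1308,\left(2 + D{\left(5 \right)} 6\right)^{2} \right)} - 4197789 = 121 \left(2 + 5 \cdot 6\right)^{2} - 4197789 = 121 \left(2 + 30\right)^{2} - 4197789 = 121 \cdot 32^{2} - 4197789 = 121 \cdot 1024 - 4197789 = 123904 - 4197789 = -4073885$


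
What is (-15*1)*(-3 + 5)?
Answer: -30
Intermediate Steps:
(-15*1)*(-3 + 5) = -15*2 = -30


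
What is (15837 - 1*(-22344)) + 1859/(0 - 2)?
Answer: 74503/2 ≈ 37252.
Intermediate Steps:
(15837 - 1*(-22344)) + 1859/(0 - 2) = (15837 + 22344) + 1859/(-2) = 38181 - ½*1859 = 38181 - 1859/2 = 74503/2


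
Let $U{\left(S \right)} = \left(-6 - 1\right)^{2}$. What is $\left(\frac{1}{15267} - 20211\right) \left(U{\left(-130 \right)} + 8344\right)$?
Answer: $- \frac{369965041864}{2181} \approx -1.6963 \cdot 10^{8}$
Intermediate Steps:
$U{\left(S \right)} = 49$ ($U{\left(S \right)} = \left(-7\right)^{2} = 49$)
$\left(\frac{1}{15267} - 20211\right) \left(U{\left(-130 \right)} + 8344\right) = \left(\frac{1}{15267} - 20211\right) \left(49 + 8344\right) = \left(\frac{1}{15267} - 20211\right) 8393 = \left(- \frac{308561336}{15267}\right) 8393 = - \frac{369965041864}{2181}$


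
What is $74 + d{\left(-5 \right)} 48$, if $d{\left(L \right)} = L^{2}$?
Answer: $1274$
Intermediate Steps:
$74 + d{\left(-5 \right)} 48 = 74 + \left(-5\right)^{2} \cdot 48 = 74 + 25 \cdot 48 = 74 + 1200 = 1274$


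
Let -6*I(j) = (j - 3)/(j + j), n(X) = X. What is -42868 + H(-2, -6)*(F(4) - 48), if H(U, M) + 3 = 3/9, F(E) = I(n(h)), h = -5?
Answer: -1923284/45 ≈ -42740.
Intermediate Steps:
I(j) = -(-3 + j)/(12*j) (I(j) = -(j - 3)/(6*(j + j)) = -(-3 + j)/(6*(2*j)) = -(-3 + j)*1/(2*j)/6 = -(-3 + j)/(12*j))
F(E) = -2/15 (F(E) = (1/12)*(3 - 1*(-5))/(-5) = (1/12)*(-1/5)*(3 + 5) = (1/12)*(-1/5)*8 = -2/15)
H(U, M) = -8/3 (H(U, M) = -3 + 3/9 = -3 + 3*(1/9) = -3 + 1/3 = -8/3)
-42868 + H(-2, -6)*(F(4) - 48) = -42868 - 8*(-2/15 - 48)/3 = -42868 - 8/3*(-722/15) = -42868 + 5776/45 = -1923284/45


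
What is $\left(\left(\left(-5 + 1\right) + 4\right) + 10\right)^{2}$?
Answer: $100$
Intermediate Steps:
$\left(\left(\left(-5 + 1\right) + 4\right) + 10\right)^{2} = \left(\left(-4 + 4\right) + 10\right)^{2} = \left(0 + 10\right)^{2} = 10^{2} = 100$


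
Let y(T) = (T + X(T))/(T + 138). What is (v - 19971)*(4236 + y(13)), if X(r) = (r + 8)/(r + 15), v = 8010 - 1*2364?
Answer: -36651930675/604 ≈ -6.0682e+7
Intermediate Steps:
v = 5646 (v = 8010 - 2364 = 5646)
X(r) = (8 + r)/(15 + r)
y(T) = (T + (8 + T)/(15 + T))/(138 + T) (y(T) = (T + (8 + T)/(15 + T))/(T + 138) = (T + (8 + T)/(15 + T))/(138 + T))
(v - 19971)*(4236 + y(13)) = (5646 - 19971)*(4236 + (8 + 13 + 13*(15 + 13))/((15 + 13)*(138 + 13))) = -14325*(4236 + (8 + 13 + 13*28)/(28*151)) = -14325*(4236 + (1/28)*(1/151)*(8 + 13 + 364)) = -14325*(4236 + (1/28)*(1/151)*385) = -14325*(4236 + 55/604) = -14325*2558599/604 = -36651930675/604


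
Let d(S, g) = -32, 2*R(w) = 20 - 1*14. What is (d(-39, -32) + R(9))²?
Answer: 841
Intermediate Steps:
R(w) = 3 (R(w) = (20 - 1*14)/2 = (20 - 14)/2 = (½)*6 = 3)
(d(-39, -32) + R(9))² = (-32 + 3)² = (-29)² = 841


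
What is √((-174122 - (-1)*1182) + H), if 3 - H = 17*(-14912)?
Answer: √80567 ≈ 283.84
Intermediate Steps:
H = 253507 (H = 3 - 17*(-14912) = 3 - 1*(-253504) = 3 + 253504 = 253507)
√((-174122 - (-1)*1182) + H) = √((-174122 - (-1)*1182) + 253507) = √((-174122 - 1*(-1182)) + 253507) = √((-174122 + 1182) + 253507) = √(-172940 + 253507) = √80567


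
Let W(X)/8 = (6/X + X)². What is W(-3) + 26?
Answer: 226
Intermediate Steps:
W(X) = 8*(X + 6/X)² (W(X) = 8*(6/X + X)² = 8*(X + 6/X)²)
W(-3) + 26 = 8*(6 + (-3)²)²/(-3)² + 26 = 8*(⅑)*(6 + 9)² + 26 = 8*(⅑)*15² + 26 = 8*(⅑)*225 + 26 = 200 + 26 = 226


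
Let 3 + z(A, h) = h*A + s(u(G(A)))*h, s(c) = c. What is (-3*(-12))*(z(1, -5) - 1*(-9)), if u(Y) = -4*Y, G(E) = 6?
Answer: 4356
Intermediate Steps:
z(A, h) = -3 - 24*h + A*h (z(A, h) = -3 + (h*A + (-4*6)*h) = -3 + (A*h - 24*h) = -3 + (-24*h + A*h) = -3 - 24*h + A*h)
(-3*(-12))*(z(1, -5) - 1*(-9)) = (-3*(-12))*((-3 - 24*(-5) + 1*(-5)) - 1*(-9)) = 36*((-3 + 120 - 5) + 9) = 36*(112 + 9) = 36*121 = 4356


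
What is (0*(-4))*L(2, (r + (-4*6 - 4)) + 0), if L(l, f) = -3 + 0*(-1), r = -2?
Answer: 0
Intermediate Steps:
L(l, f) = -3 (L(l, f) = -3 + 0 = -3)
(0*(-4))*L(2, (r + (-4*6 - 4)) + 0) = (0*(-4))*(-3) = 0*(-3) = 0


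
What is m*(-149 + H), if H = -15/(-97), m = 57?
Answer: -822966/97 ≈ -8484.2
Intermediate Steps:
H = 15/97 (H = -15*(-1/97) = 15/97 ≈ 0.15464)
m*(-149 + H) = 57*(-149 + 15/97) = 57*(-14438/97) = -822966/97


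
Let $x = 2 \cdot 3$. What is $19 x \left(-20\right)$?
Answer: $-2280$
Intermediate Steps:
$x = 6$
$19 x \left(-20\right) = 19 \cdot 6 \left(-20\right) = 114 \left(-20\right) = -2280$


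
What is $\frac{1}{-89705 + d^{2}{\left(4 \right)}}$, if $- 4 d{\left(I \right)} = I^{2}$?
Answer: $- \frac{1}{89689} \approx -1.115 \cdot 10^{-5}$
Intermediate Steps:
$d{\left(I \right)} = - \frac{I^{2}}{4}$
$\frac{1}{-89705 + d^{2}{\left(4 \right)}} = \frac{1}{-89705 + \left(- \frac{4^{2}}{4}\right)^{2}} = \frac{1}{-89705 + \left(\left(- \frac{1}{4}\right) 16\right)^{2}} = \frac{1}{-89705 + \left(-4\right)^{2}} = \frac{1}{-89705 + 16} = \frac{1}{-89689} = - \frac{1}{89689}$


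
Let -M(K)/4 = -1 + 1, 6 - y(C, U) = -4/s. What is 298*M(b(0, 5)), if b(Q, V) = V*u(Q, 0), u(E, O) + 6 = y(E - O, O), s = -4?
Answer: 0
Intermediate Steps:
y(C, U) = 5 (y(C, U) = 6 - (-4)/(-4) = 6 - (-4)*(-1)/4 = 6 - 1*1 = 6 - 1 = 5)
u(E, O) = -1 (u(E, O) = -6 + 5 = -1)
b(Q, V) = -V (b(Q, V) = V*(-1) = -V)
M(K) = 0 (M(K) = -4*(-1 + 1) = -4*0 = 0)
298*M(b(0, 5)) = 298*0 = 0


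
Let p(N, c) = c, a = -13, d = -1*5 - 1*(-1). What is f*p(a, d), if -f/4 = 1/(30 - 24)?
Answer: 8/3 ≈ 2.6667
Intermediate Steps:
d = -4 (d = -5 + 1 = -4)
f = -⅔ (f = -4/(30 - 24) = -4/6 = -4*⅙ = -⅔ ≈ -0.66667)
f*p(a, d) = -⅔*(-4) = 8/3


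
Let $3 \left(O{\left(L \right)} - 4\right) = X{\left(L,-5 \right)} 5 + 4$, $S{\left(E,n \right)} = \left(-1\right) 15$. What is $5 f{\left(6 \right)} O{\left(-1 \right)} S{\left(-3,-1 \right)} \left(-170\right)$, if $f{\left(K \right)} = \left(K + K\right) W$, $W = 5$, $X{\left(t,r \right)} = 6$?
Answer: $11730000$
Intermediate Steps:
$S{\left(E,n \right)} = -15$
$O{\left(L \right)} = \frac{46}{3}$ ($O{\left(L \right)} = 4 + \frac{6 \cdot 5 + 4}{3} = 4 + \frac{30 + 4}{3} = 4 + \frac{1}{3} \cdot 34 = 4 + \frac{34}{3} = \frac{46}{3}$)
$f{\left(K \right)} = 10 K$ ($f{\left(K \right)} = \left(K + K\right) 5 = 2 K 5 = 10 K$)
$5 f{\left(6 \right)} O{\left(-1 \right)} S{\left(-3,-1 \right)} \left(-170\right) = 5 \cdot 10 \cdot 6 \cdot \frac{46}{3} \left(-15\right) \left(-170\right) = 5 \cdot 60 \cdot \frac{46}{3} \left(-15\right) \left(-170\right) = 300 \cdot \frac{46}{3} \left(-15\right) \left(-170\right) = 4600 \left(-15\right) \left(-170\right) = \left(-69000\right) \left(-170\right) = 11730000$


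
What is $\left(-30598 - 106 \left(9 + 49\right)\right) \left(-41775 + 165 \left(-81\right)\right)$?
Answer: $2026174440$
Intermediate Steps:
$\left(-30598 - 106 \left(9 + 49\right)\right) \left(-41775 + 165 \left(-81\right)\right) = \left(-30598 - 6148\right) \left(-41775 - 13365\right) = \left(-30598 - 6148\right) \left(-55140\right) = \left(-36746\right) \left(-55140\right) = 2026174440$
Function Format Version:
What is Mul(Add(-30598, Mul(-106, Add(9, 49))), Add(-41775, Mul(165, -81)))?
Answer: 2026174440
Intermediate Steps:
Mul(Add(-30598, Mul(-106, Add(9, 49))), Add(-41775, Mul(165, -81))) = Mul(Add(-30598, Mul(-106, 58)), Add(-41775, -13365)) = Mul(Add(-30598, -6148), -55140) = Mul(-36746, -55140) = 2026174440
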